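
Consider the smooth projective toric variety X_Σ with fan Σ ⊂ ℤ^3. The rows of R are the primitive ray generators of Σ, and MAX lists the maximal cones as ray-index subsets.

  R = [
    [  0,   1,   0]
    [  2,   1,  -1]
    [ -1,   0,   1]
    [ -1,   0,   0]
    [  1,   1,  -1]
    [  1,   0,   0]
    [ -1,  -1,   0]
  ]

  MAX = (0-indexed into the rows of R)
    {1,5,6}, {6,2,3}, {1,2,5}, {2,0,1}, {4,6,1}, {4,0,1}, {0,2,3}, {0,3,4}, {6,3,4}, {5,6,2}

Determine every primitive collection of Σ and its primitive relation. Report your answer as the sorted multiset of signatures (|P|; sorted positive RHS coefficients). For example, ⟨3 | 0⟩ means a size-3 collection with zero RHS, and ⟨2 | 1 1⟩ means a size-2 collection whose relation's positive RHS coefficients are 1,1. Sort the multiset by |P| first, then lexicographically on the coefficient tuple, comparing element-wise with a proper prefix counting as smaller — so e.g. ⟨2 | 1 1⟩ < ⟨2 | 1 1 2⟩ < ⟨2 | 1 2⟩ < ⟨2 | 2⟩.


7 collections generate NE(X_Σ); each relation:

  {3,5}:  v_{3} + v_{5} = 0  ⇒ sig = ⟨2 | 0⟩
  {0,6}:  v_{0} + v_{6} = v_{3}  ⇒ sig = ⟨2 | 1⟩
  {1,3}:  v_{1} + v_{3} = v_{4}  ⇒ sig = ⟨2 | 1⟩
  {2,4}:  v_{2} + v_{4} = v_{0}  ⇒ sig = ⟨2 | 1⟩
  {4,5}:  v_{4} + v_{5} = v_{1}  ⇒ sig = ⟨2 | 1⟩
  {0,5}:  v_{0} + v_{5} = v_{1} + v_{2}  ⇒ sig = ⟨2 | 1 1⟩
  {1,2,6}:  v_{1} + v_{2} + v_{6} = 0  ⇒ sig = ⟨3 | 0⟩

Sorted signature multiset PRS(X):
    ⟨2 | 0⟩
    ⟨2 | 1⟩
    ⟨2 | 1⟩
    ⟨2 | 1⟩
    ⟨2 | 1⟩
    ⟨2 | 1 1⟩
    ⟨3 | 0⟩


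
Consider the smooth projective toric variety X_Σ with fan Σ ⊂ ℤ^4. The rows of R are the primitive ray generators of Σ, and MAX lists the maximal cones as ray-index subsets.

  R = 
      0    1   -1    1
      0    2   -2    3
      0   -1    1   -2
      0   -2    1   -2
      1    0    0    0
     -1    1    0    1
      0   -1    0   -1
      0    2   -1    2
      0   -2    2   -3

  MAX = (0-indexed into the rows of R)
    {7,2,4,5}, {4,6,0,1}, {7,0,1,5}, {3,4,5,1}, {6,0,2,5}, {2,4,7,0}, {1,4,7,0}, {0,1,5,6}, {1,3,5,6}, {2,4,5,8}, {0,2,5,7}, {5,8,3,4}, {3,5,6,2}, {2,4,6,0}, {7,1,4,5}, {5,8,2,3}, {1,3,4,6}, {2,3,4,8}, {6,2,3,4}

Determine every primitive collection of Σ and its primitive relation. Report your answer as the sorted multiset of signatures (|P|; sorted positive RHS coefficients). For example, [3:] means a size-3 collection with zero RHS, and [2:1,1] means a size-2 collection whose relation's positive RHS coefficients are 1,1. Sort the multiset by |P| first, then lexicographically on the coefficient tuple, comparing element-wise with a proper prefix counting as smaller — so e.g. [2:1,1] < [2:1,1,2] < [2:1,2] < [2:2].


Δ(Σ) — 9 vertices, 11 min non-faces:

  {1,8}:  v_{1} + v_{8} = 0 ; sig = [2:]
  {3,7}:  v_{3} + v_{7} = 0 ; sig = [2:]
  {0,3}:  v_{0} + v_{3} = v_{6} ; sig = [2:1]
  {0,8}:  v_{0} + v_{8} = v_{2} ; sig = [2:1]
  {1,2}:  v_{1} + v_{2} = v_{0} ; sig = [2:1]
  {6,7}:  v_{6} + v_{7} = v_{0} ; sig = [2:1]
  {6,8}:  v_{6} + v_{8} = v_{2} + v_{3} ; sig = [2:1,1]
  {7,8}:  v_{7} + v_{8} = v_{2} + v_{4} + v_{5} ; sig = [2:1,1,1]
  {4,5,6}:  v_{4} + v_{5} + v_{6} = 0 ; sig = [3:]
  {0,4,5}:  v_{0} + v_{4} + v_{5} = v_{7} ; sig = [3:1]
  {2,3,4,5}:  v_{2} + v_{3} + v_{4} + v_{5} = v_{8} ; sig = [4:1]

Hence PRS(X_Σ) =
    [2:]
    [2:]
    [2:1]
    [2:1]
    [2:1]
    [2:1]
    [2:1,1]
    [2:1,1,1]
    [3:]
    [3:1]
    [4:1]


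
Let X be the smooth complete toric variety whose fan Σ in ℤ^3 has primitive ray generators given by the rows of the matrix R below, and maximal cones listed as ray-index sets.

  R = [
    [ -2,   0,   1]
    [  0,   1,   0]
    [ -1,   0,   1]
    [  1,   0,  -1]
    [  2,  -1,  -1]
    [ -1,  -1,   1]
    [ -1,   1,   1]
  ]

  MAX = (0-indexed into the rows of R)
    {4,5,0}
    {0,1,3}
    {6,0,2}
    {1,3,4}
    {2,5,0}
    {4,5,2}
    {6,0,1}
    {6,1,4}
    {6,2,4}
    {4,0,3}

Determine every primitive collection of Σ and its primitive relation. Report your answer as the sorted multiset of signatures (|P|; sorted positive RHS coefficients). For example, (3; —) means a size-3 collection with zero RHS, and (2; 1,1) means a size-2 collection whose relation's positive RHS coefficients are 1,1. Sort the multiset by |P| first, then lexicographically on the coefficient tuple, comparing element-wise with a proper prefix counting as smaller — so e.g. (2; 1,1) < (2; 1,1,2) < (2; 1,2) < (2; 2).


9 collections generate NE(X_Σ); each relation:

  P={2,3}:  v_{2} + v_{3} = 0 ; sig = (2; —)
  P={1,2}:  v_{1} + v_{2} = v_{6} ; sig = (2; 1)
  P={1,5}:  v_{1} + v_{5} = v_{2} ; sig = (2; 1)
  P={3,6}:  v_{3} + v_{6} = v_{1} ; sig = (2; 1)
  P={3,5}:  v_{3} + v_{5} = v_{0} + v_{4} ; sig = (2; 1,1)
  P={5,6}:  v_{5} + v_{6} = 2·v_{2} ; sig = (2; 2)
  P={0,1,4}:  v_{0} + v_{1} + v_{4} = 0 ; sig = (3; —)
  P={0,2,4}:  v_{0} + v_{2} + v_{4} = v_{5} ; sig = (3; 1)
  P={0,4,6}:  v_{0} + v_{4} + v_{6} = v_{2} ; sig = (3; 1)

so the primitive-relation signature multiset is
[(2; —), (2; 1), (2; 1), (2; 1), (2; 1,1), (2; 2), (3; —), (3; 1), (3; 1)]


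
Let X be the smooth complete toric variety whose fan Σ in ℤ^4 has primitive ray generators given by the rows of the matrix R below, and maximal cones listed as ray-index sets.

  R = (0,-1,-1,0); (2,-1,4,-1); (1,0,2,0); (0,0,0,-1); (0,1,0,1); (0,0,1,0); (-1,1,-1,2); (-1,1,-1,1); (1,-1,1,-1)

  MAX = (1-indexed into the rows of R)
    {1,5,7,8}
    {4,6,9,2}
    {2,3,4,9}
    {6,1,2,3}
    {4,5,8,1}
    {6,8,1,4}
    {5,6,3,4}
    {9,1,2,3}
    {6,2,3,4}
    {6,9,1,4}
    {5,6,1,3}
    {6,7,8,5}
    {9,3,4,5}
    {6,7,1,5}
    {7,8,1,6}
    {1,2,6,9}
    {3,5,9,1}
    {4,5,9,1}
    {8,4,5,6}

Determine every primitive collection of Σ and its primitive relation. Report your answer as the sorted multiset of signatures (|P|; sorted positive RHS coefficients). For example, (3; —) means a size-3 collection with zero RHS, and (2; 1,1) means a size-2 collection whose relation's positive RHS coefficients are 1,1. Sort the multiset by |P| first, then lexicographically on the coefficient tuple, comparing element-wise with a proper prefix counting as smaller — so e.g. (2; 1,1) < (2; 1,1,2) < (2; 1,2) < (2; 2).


14 minimal non-faces of Δ(Σ) (on 9 rays):

  P = {8,9}:  v_{8} + v_{9} = 0 ; sig = (2; —)
  P = {4,7}:  v_{4} + v_{7} = v_{8} ; sig = (2; 1)
  P = {2,8}:  v_{2} + v_{8} = v_{3} + v_{6} ; sig = (2; 1,1)
  P = {3,8}:  v_{3} + v_{8} = v_{5} + v_{6} ; sig = (2; 1,1)
  P = {7,9}:  v_{7} + v_{9} = v_{1} + v_{5} + v_{6} ; sig = (2; 1,1,1)
  P = {2,7}:  v_{2} + v_{7} = v_{1} + v_{3} + v_{5} + 2·v_{6} ; sig = (2; 1,1,1,2)
  P = {3,7}:  v_{3} + v_{7} = v_{1} + 2·v_{5} + 2·v_{6} ; sig = (2; 1,2,2)
  P = {2,5}:  v_{2} + v_{5} = 2·v_{3} ; sig = (2; 2)
  P = {1,3,4}:  v_{1} + v_{3} + v_{4} = v_{9} ; sig = (3; 1)
  P = {3,6,9}:  v_{3} + v_{6} + v_{9} = v_{2} ; sig = (3; 1)
  P = {5,6,9}:  v_{5} + v_{6} + v_{9} = v_{3} ; sig = (3; 1)
  P = {1,2,4}:  v_{1} + v_{2} + v_{4} = v_{6} + 2·v_{9} ; sig = (3; 1,2)
  P = {1,4,5,6}:  v_{1} + v_{4} + v_{5} + v_{6} = 0 ; sig = (4; —)
  P = {1,5,6,8}:  v_{1} + v_{5} + v_{6} + v_{8} = v_{7} ; sig = (4; 1)

Sorted signature multiset PRS(X):
    (2; —)
    (2; 1)
    (2; 1,1)
    (2; 1,1)
    (2; 1,1,1)
    (2; 1,1,1,2)
    (2; 1,2,2)
    (2; 2)
    (3; 1)
    (3; 1)
    (3; 1)
    (3; 1,2)
    (4; —)
    (4; 1)


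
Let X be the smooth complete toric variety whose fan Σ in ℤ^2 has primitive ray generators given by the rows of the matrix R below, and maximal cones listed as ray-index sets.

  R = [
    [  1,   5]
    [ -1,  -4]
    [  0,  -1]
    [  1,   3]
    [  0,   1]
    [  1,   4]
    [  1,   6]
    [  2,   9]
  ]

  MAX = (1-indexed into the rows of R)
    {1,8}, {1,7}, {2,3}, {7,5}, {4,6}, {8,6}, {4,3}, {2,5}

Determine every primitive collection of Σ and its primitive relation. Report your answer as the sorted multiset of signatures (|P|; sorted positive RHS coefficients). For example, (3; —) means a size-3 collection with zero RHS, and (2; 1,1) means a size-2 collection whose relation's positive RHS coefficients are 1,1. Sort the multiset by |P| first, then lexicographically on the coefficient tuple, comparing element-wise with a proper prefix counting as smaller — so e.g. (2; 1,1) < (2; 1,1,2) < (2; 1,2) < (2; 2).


20 minimal non-faces of Δ(Σ) (on 8 rays):

  {2,6}:  v_{2} + v_{6} = 0 — sig = (2; —)
  {3,5}:  v_{3} + v_{5} = 0 — sig = (2; —)
  {1,2}:  v_{1} + v_{2} = v_{5} — sig = (2; 1)
  {1,3}:  v_{1} + v_{3} = v_{6} — sig = (2; 1)
  {1,5}:  v_{1} + v_{5} = v_{7} — sig = (2; 1)
  {1,6}:  v_{1} + v_{6} = v_{8} — sig = (2; 1)
  {2,4}:  v_{2} + v_{4} = v_{3} — sig = (2; 1)
  {2,8}:  v_{2} + v_{8} = v_{1} — sig = (2; 1)
  {3,6}:  v_{3} + v_{6} = v_{4} — sig = (2; 1)
  {3,7}:  v_{3} + v_{7} = v_{1} — sig = (2; 1)
  {4,5}:  v_{4} + v_{5} = v_{6} — sig = (2; 1)
  {4,7}:  v_{4} + v_{7} = v_{8} — sig = (2; 1)
  {5,6}:  v_{5} + v_{6} = v_{1} — sig = (2; 1)
  {1,4}:  v_{1} + v_{4} = 2·v_{6} — sig = (2; 2)
  {2,7}:  v_{2} + v_{7} = 2·v_{5} — sig = (2; 2)
  {3,8}:  v_{3} + v_{8} = 2·v_{6} — sig = (2; 2)
  {5,8}:  v_{5} + v_{8} = 2·v_{1} — sig = (2; 2)
  {6,7}:  v_{6} + v_{7} = 2·v_{1} — sig = (2; 2)
  {4,8}:  v_{4} + v_{8} = 3·v_{6} — sig = (2; 3)
  {7,8}:  v_{7} + v_{8} = 3·v_{1} — sig = (2; 3)

Sorted signature multiset PRS(X):
{ (2; —) ×2,  (2; 1) ×11,  (2; 2) ×5,  (2; 3) ×2 }


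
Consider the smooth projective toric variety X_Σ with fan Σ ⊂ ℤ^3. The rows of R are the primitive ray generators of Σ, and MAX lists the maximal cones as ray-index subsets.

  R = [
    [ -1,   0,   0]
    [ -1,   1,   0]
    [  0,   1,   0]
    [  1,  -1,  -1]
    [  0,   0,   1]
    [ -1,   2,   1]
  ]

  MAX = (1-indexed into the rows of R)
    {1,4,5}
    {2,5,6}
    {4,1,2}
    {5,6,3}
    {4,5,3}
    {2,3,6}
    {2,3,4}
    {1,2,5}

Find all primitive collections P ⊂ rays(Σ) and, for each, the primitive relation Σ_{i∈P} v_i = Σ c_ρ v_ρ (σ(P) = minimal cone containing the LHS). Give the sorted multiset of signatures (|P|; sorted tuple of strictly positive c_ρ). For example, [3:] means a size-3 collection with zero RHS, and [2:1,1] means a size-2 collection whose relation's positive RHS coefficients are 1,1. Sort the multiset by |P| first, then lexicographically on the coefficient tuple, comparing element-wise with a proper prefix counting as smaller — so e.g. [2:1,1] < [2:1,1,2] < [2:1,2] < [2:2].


5 collections generate NE(X_Σ); each relation:

  P={1,3}:  v_{1} + v_{3} = v_{2}  ⇒ sig = [2:1]
  P={4,6}:  v_{4} + v_{6} = v_{3}  ⇒ sig = [2:1]
  P={1,6}:  v_{1} + v_{6} = 2·v_{2} + v_{5}  ⇒ sig = [2:1,2]
  P={2,4,5}:  v_{2} + v_{4} + v_{5} = 0  ⇒ sig = [3:]
  P={2,3,5}:  v_{2} + v_{3} + v_{5} = v_{6}  ⇒ sig = [3:1]

Signatures (|P|; sorted positive RHS coefficients), sorted:
    |P|=2: 3 collections, coeffs (1), (1), (1,2)
    |P|=3: 2 collections, coeffs (), (1)


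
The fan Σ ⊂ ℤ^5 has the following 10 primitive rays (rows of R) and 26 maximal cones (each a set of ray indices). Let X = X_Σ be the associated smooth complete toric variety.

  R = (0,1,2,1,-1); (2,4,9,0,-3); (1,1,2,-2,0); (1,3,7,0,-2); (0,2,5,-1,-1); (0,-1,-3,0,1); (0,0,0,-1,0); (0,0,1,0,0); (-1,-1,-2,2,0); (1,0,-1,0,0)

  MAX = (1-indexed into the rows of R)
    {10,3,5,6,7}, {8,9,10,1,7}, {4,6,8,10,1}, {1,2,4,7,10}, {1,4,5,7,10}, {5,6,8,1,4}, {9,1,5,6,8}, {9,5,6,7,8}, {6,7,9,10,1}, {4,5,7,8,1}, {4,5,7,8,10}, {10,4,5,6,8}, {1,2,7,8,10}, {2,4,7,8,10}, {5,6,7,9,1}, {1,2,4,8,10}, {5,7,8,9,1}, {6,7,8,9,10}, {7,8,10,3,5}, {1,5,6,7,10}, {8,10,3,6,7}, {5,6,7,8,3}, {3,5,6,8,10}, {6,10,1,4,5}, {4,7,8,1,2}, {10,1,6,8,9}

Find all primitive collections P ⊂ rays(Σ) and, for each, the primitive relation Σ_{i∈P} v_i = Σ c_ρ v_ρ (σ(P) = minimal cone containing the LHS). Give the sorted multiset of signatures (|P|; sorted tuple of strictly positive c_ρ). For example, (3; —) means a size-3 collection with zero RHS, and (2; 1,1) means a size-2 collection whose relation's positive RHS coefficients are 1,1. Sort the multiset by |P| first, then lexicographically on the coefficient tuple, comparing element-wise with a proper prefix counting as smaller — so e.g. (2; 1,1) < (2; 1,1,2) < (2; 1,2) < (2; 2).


14 minimal non-faces of Δ(Σ) (on 10 rays):

  P={3,9}:  v_{3} + v_{9} = 0 ; sig = (2; —)
  P={1,3}:  v_{1} + v_{3} = v_{5} + v_{10} ; sig = (2; 1,1)
  P={2,6}:  v_{2} + v_{6} = v_{4} + v_{10} ; sig = (2; 1,1)
  P={2,3}:  v_{2} + v_{3} = v_{4} + v_{5} + v_{7} + v_{8} + 2·v_{10} ; sig = (2; 1,1,1,1,2)
  P={2,9}:  v_{2} + v_{9} = 3·v_{1} + v_{7} + 2·v_{8} + v_{10} ; sig = (2; 1,1,2,3)
  P={2,5}:  v_{2} + v_{5} = 2·v_{4} + v_{7} ; sig = (2; 1,2)
  P={4,9}:  v_{4} + v_{9} = 2·v_{1} + v_{8} ; sig = (2; 1,2)
  P={3,4}:  v_{3} + v_{4} = 2·v_{5} + v_{8} + 2·v_{10} ; sig = (2; 1,2,2)
  P={5,9,10}:  v_{5} + v_{9} + v_{10} = v_{1} ; sig = (3; 1)
  P={4,6,7}:  v_{4} + v_{6} + v_{7} = v_{5} + v_{10} ; sig = (3; 1,1)
  P={1,6,7,8}:  v_{1} + v_{6} + v_{7} + v_{8} = 0 ; sig = (4; —)
  P={1,5,8,10}:  v_{1} + v_{5} + v_{8} + v_{10} = v_{4} ; sig = (4; 1)
  P={1,4,7,8,10}:  v_{1} + v_{4} + v_{7} + v_{8} + v_{10} = v_{2} ; sig = (5; 1)
  P={5,6,7,8,10}:  v_{5} + v_{6} + v_{7} + v_{8} + v_{10} = v_{3} ; sig = (5; 1)

Sorted signature multiset PRS(X):
[(2; —), (2; 1,1), (2; 1,1), (2; 1,1,1,1,2), (2; 1,1,2,3), (2; 1,2), (2; 1,2), (2; 1,2,2), (3; 1), (3; 1,1), (4; —), (4; 1), (5; 1), (5; 1)]


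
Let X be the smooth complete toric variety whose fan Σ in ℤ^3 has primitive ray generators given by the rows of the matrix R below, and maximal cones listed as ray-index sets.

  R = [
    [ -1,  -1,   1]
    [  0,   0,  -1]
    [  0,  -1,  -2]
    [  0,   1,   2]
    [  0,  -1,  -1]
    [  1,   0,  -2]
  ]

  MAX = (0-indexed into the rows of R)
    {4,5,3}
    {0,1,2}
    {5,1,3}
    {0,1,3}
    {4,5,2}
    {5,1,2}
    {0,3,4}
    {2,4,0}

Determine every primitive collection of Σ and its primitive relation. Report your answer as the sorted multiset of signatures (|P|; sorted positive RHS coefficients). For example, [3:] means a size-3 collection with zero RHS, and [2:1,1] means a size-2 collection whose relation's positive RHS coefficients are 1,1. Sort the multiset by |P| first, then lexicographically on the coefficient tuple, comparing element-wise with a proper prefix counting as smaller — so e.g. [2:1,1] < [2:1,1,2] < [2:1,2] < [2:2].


Minimal non-faces — 3 found among 6 rays, 8 max cones:

  P={2,3}:  v_{2} + v_{3} = 0 ; sig = [2:]
  P={0,5}:  v_{0} + v_{5} = v_{4} ; sig = [2:1]
  P={1,4}:  v_{1} + v_{4} = v_{2} ; sig = [2:1]

Sorted signature multiset PRS(X):
    [2:]
    [2:1]
    [2:1]


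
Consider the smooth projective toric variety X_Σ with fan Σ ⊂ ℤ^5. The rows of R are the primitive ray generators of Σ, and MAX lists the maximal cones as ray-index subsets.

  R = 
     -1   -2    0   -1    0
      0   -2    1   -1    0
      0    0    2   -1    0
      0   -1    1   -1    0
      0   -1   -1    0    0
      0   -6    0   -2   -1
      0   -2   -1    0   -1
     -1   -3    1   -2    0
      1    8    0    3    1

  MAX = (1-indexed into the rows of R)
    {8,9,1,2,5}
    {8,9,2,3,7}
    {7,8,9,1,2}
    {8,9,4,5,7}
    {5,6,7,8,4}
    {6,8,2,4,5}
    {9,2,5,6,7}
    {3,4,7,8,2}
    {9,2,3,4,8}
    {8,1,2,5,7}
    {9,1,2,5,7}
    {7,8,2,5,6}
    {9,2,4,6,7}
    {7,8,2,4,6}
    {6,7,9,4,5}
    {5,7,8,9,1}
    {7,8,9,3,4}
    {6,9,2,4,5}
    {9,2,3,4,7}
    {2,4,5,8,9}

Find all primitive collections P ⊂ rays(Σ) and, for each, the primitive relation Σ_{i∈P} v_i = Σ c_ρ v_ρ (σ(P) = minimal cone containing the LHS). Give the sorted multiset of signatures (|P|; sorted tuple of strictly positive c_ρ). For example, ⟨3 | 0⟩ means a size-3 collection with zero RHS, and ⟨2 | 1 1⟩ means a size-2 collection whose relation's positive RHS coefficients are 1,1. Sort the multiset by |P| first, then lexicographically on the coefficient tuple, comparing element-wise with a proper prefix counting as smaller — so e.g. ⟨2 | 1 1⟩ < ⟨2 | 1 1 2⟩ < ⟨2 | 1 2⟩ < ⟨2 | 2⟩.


Minimal non-faces — 9 found among 9 rays, 20 max cones:

  • {1,4}:  v_{1} + v_{4} = v_{8} — sig = ⟨2 | 1⟩
  • {3,5}:  v_{3} + v_{5} = v_{4} — sig = ⟨2 | 1⟩
  • {1,6}:  v_{1} + v_{6} = v_{2} + v_{5} + v_{7} + v_{8} — sig = ⟨2 | 1 1 1 1⟩
  • {1,3}:  v_{1} + v_{3} = v_{2} + v_{7} + 2·v_{8} + v_{9} — sig = ⟨2 | 1 1 1 2⟩
  • {3,6}:  v_{3} + v_{6} = v_{2} + 2·v_{4} + v_{7} — sig = ⟨2 | 1 1 2⟩
  • {6,8,9}:  v_{6} + v_{8} + v_{9} = v_{4} — sig = ⟨3 | 1⟩
  • {2,4,5,7}:  v_{2} + v_{4} + v_{5} + v_{7} = v_{6} — sig = ⟨4 | 1⟩
  • {2,5,7,8,9}:  v_{2} + v_{5} + v_{7} + v_{8} + v_{9} = 0 — sig = ⟨5 | 0⟩
  • {2,4,7,8,9}:  v_{2} + v_{4} + v_{7} + v_{8} + v_{9} = v_{3} — sig = ⟨5 | 1⟩

so the primitive-relation signature multiset is
{ ⟨2 | 1⟩ ×2,  ⟨2 | 1 1 1 1⟩,  ⟨2 | 1 1 1 2⟩,  ⟨2 | 1 1 2⟩,  ⟨3 | 1⟩,  ⟨4 | 1⟩,  ⟨5 | 0⟩,  ⟨5 | 1⟩ }


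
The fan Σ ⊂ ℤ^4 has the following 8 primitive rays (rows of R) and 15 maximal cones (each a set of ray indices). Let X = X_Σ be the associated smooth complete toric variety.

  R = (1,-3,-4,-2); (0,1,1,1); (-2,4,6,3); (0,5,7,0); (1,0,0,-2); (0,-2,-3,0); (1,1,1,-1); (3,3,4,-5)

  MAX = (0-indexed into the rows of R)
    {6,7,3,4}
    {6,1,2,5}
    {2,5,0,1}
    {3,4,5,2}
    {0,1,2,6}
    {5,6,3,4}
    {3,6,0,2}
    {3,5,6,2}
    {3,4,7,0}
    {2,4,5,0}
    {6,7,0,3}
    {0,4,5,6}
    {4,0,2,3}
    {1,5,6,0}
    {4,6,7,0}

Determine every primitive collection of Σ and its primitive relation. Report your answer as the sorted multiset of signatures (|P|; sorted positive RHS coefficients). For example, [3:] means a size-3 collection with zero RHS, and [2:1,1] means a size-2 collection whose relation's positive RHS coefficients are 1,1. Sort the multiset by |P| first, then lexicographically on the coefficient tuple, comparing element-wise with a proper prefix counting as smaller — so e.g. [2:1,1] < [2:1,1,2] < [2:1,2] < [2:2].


Minimal non-faces — 9 found among 8 rays, 15 max cones:

  {1,4}:  v_{1} + v_{4} = v_{6}  →  sig = [2:1]
  {1,7}:  v_{1} + v_{7} = v_{0} + v_{3} + 2·v_{6}  →  sig = [2:1,1,2]
  {1,3}:  v_{1} + v_{3} = v_{2} + 2·v_{6}  →  sig = [2:1,2]
  {2,7}:  v_{2} + v_{7} = v_{0} + 2·v_{3}  →  sig = [2:1,2]
  {5,7}:  v_{5} + v_{7} = 2·v_{4} + v_{6}  →  sig = [2:1,2]
  {0,3,5}:  v_{0} + v_{3} + v_{5} = v_{4}  →  sig = [3:1]
  {2,4,6}:  v_{2} + v_{4} + v_{6} = v_{3}  →  sig = [3:1]
  {0,2,5,6}:  v_{0} + v_{2} + v_{5} + v_{6} = 0  →  sig = [4:]
  {0,3,4,6}:  v_{0} + v_{3} + v_{4} + v_{6} = v_{7}  →  sig = [4:1]

so the primitive-relation signature multiset is
{ [2:1],  [2:1,1,2],  [2:1,2] ×3,  [3:1] ×2,  [4:],  [4:1] }


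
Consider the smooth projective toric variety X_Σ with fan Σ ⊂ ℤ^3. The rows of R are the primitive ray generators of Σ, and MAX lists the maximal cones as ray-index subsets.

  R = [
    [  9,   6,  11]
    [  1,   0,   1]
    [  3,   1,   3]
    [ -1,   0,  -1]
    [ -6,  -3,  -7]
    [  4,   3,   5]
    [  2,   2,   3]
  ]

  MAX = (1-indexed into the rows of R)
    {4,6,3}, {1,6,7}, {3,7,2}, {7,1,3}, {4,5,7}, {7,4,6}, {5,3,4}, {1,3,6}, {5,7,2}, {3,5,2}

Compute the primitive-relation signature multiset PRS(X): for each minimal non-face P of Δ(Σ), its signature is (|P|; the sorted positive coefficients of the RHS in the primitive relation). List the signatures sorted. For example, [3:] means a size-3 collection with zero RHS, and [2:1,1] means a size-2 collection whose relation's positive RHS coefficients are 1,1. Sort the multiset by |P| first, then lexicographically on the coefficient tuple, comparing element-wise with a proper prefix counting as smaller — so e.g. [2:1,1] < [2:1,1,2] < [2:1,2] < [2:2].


9 collections generate NE(X_Σ); each relation:

  P = {2,4}:  v_{2} + v_{4} = 0  ⟹  sig = [2:]
  P = {1,5}:  v_{1} + v_{5} = v_{4} + v_{6}  ⟹  sig = [2:1,1]
  P = {2,6}:  v_{2} + v_{6} = v_{3} + v_{7}  ⟹  sig = [2:1,1]
  P = {1,4}:  v_{1} + v_{4} = 2·v_{6}  ⟹  sig = [2:2]
  P = {5,6}:  v_{5} + v_{6} = 2·v_{4}  ⟹  sig = [2:2]
  P = {1,2}:  v_{1} + v_{2} = 2·v_{3} + 2·v_{7}  ⟹  sig = [2:2,2]
  P = {3,4,7}:  v_{3} + v_{4} + v_{7} = v_{6}  ⟹  sig = [3:1]
  P = {3,5,7}:  v_{3} + v_{5} + v_{7} = v_{4}  ⟹  sig = [3:1]
  P = {3,6,7}:  v_{3} + v_{6} + v_{7} = v_{1}  ⟹  sig = [3:1]

Sorted signature multiset PRS(X):
{ [2:],  [2:1,1] ×2,  [2:2] ×2,  [2:2,2],  [3:1] ×3 }


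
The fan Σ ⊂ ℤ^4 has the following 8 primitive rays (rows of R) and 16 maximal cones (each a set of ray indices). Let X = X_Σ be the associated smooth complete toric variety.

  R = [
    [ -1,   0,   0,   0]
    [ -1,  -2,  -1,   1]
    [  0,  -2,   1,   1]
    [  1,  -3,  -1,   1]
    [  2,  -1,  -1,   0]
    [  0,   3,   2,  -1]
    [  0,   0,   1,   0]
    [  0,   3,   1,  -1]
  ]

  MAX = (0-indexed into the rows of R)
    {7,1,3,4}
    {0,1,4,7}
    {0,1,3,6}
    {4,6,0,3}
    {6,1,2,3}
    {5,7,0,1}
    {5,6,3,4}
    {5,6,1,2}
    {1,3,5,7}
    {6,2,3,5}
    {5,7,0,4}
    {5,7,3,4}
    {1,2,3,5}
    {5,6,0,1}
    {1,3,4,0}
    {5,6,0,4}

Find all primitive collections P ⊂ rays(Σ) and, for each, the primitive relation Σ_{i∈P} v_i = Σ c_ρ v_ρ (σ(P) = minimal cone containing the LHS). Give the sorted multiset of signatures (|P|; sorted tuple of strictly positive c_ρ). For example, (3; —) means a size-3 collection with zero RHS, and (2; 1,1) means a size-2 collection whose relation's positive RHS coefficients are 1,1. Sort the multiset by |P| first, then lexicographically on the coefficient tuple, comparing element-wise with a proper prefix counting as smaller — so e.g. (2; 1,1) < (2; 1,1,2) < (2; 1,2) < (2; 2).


Primitive collections (9):

  • {6,7}:  v_{6} + v_{7} = v_{5} ; sig = (2; 1)
  • {2,7}:  v_{2} + v_{7} = v_{1} + v_{3} + 2·v_{5} ; sig = (2; 1,1,2)
  • {0,2}:  v_{0} + v_{2} = v_{1} + 2·v_{6} ; sig = (2; 1,2)
  • {2,4}:  v_{2} + v_{4} = 2·v_{3} + v_{5} ; sig = (2; 1,2)
  • {0,3,7}:  v_{0} + v_{3} + v_{7} = 0 ; sig = (3; —)
  • {0,3,5}:  v_{0} + v_{3} + v_{5} = v_{6} ; sig = (3; 1)
  • {1,4,6}:  v_{1} + v_{4} + v_{6} = v_{3} ; sig = (3; 1)
  • {1,4,5}:  v_{1} + v_{4} + v_{5} = v_{3} + v_{7} ; sig = (3; 1,1)
  • {1,3,5,6}:  v_{1} + v_{3} + v_{5} + v_{6} = v_{2} ; sig = (4; 1)

Sorted signature multiset PRS(X):
{ (2; 1),  (2; 1,1,2),  (2; 1,2) ×2,  (3; —),  (3; 1) ×2,  (3; 1,1),  (4; 1) }


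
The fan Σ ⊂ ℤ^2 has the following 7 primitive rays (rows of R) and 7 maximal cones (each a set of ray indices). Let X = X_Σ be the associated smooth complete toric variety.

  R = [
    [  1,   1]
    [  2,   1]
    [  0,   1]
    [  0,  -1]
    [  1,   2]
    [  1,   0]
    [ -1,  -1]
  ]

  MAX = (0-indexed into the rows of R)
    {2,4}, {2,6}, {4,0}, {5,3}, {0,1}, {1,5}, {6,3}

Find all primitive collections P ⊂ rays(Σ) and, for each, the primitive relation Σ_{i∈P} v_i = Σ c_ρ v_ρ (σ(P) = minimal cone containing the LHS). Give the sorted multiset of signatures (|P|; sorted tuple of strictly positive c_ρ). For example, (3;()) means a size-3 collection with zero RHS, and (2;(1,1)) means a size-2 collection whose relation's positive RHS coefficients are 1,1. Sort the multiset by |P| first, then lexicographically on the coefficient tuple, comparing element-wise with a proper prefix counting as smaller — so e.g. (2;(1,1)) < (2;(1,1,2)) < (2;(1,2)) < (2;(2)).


Σ has 14 primitive collections:

  P = {0,6}:  v_{0} + v_{6} = 0 — sig = (2;())
  P = {2,3}:  v_{2} + v_{3} = 0 — sig = (2;())
  P = {0,2}:  v_{0} + v_{2} = v_{4} — sig = (2;(1))
  P = {0,3}:  v_{0} + v_{3} = v_{5} — sig = (2;(1))
  P = {0,5}:  v_{0} + v_{5} = v_{1} — sig = (2;(1))
  P = {1,6}:  v_{1} + v_{6} = v_{5} — sig = (2;(1))
  P = {2,5}:  v_{2} + v_{5} = v_{0} — sig = (2;(1))
  P = {3,4}:  v_{3} + v_{4} = v_{0} — sig = (2;(1))
  P = {4,6}:  v_{4} + v_{6} = v_{2} — sig = (2;(1))
  P = {5,6}:  v_{5} + v_{6} = v_{3} — sig = (2;(1))
  P = {1,2}:  v_{1} + v_{2} = 2·v_{0} — sig = (2;(2))
  P = {1,3}:  v_{1} + v_{3} = 2·v_{5} — sig = (2;(2))
  P = {4,5}:  v_{4} + v_{5} = 2·v_{0} — sig = (2;(2))
  P = {1,4}:  v_{1} + v_{4} = 3·v_{0} — sig = (2;(3))

Signatures (|P|; sorted positive RHS coefficients), sorted:
    |P|=2: 14 collections, coeffs (), (), (1), (1), (1), (1), (1), (1), (1), (1), (2), (2), (2), (3)


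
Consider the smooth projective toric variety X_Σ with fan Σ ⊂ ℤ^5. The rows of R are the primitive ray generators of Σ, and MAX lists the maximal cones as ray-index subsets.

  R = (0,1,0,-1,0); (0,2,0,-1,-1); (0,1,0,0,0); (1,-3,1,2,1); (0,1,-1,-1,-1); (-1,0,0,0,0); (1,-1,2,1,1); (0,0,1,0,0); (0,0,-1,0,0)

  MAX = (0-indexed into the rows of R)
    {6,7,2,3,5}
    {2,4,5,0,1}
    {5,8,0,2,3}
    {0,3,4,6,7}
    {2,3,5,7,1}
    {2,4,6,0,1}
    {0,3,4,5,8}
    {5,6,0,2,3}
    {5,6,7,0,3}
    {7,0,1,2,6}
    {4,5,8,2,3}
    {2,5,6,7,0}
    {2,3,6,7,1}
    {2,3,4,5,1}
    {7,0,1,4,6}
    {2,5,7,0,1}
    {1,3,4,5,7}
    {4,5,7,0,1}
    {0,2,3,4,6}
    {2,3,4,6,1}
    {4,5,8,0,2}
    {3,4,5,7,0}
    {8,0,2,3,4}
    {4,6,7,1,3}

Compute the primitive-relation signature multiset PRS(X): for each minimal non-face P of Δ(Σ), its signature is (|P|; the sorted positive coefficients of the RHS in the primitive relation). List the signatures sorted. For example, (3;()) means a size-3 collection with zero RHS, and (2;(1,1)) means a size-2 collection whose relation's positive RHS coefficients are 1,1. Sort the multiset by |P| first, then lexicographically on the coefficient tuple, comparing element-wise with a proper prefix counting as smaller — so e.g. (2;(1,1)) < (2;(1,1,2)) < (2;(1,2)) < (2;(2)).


9 collections generate NE(X_Σ); each relation:

  P={7,8}:  v_{7} + v_{8} = 0 — sig = (2;())
  P={1,8}:  v_{1} + v_{8} = v_{2} + v_{4} — sig = (2;(1,1))
  P={6,8}:  v_{6} + v_{8} = v_{0} + v_{2} + v_{3} — sig = (2;(1,1,1))
  P={2,4,7}:  v_{2} + v_{4} + v_{7} = v_{1} — sig = (3;(1))
  P={4,5,6}:  v_{4} + v_{5} + v_{6} = v_{7} — sig = (3;(1))
  P={0,1,3}:  v_{0} + v_{1} + v_{3} = v_{4} + v_{6} — sig = (3;(1,1))
  P={1,5,6}:  v_{1} + v_{5} + v_{6} = v_{2} + 2·v_{7} — sig = (3;(1,2))
  P={0,2,3,7}:  v_{0} + v_{2} + v_{3} + v_{7} = v_{6} — sig = (4;(1))
  P={0,2,3,4,5}:  v_{0} + v_{2} + v_{3} + v_{4} + v_{5} = 0 — sig = (5;())

Signatures (|P|; sorted positive RHS coefficients), sorted:
    (2;())
    (2;(1,1))
    (2;(1,1,1))
    (3;(1))
    (3;(1))
    (3;(1,1))
    (3;(1,2))
    (4;(1))
    (5;())


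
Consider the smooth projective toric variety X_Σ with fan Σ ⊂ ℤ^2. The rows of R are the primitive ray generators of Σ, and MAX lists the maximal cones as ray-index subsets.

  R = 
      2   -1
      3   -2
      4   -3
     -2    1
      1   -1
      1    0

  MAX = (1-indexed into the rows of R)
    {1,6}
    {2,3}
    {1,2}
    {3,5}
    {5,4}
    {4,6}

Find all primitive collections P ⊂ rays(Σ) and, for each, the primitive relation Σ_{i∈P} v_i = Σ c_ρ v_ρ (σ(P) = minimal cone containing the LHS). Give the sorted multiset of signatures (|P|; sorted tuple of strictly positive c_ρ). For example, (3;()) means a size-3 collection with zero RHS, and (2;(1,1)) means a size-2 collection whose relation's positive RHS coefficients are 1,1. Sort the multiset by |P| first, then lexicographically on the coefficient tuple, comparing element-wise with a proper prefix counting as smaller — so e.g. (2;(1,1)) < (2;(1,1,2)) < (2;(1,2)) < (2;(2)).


The 9 primitive collections of Σ (r=6, n=2):

  P={1,4}:  v_{1} + v_{4} = 0  →  sig = (2;())
  P={1,5}:  v_{1} + v_{5} = v_{2}  →  sig = (2;(1))
  P={2,4}:  v_{2} + v_{4} = v_{5}  →  sig = (2;(1))
  P={2,5}:  v_{2} + v_{5} = v_{3}  →  sig = (2;(1))
  P={5,6}:  v_{5} + v_{6} = v_{1}  →  sig = (2;(1))
  P={3,6}:  v_{3} + v_{6} = v_{1} + v_{2}  →  sig = (2;(1,1))
  P={1,3}:  v_{1} + v_{3} = 2·v_{2}  →  sig = (2;(2))
  P={2,6}:  v_{2} + v_{6} = 2·v_{1}  →  sig = (2;(2))
  P={3,4}:  v_{3} + v_{4} = 2·v_{5}  →  sig = (2;(2))

so the primitive-relation signature multiset is
{ (2;()),  (2;(1)) ×4,  (2;(1,1)),  (2;(2)) ×3 }


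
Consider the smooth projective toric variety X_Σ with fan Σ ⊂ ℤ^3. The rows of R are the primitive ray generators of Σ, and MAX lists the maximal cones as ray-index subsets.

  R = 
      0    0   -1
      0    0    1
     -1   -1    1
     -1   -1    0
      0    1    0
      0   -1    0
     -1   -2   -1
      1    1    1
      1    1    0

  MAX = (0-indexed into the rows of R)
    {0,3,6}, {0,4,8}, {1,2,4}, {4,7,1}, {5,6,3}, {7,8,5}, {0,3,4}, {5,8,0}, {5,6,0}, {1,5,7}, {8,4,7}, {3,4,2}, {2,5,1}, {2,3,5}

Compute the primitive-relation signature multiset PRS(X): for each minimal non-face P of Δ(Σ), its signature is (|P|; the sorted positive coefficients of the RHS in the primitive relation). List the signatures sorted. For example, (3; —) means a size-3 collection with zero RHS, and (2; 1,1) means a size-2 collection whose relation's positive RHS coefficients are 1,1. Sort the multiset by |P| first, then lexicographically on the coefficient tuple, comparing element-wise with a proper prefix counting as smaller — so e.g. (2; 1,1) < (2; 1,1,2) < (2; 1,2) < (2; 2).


Minimal non-faces — 16 found among 9 rays, 14 max cones:

  P={0,1}:  v_{0} + v_{1} = 0  ⇒ sig = (2; —)
  P={3,8}:  v_{3} + v_{8} = 0  ⇒ sig = (2; —)
  P={4,5}:  v_{4} + v_{5} = 0  ⇒ sig = (2; —)
  P={0,2}:  v_{0} + v_{2} = v_{3}  ⇒ sig = (2; 1)
  P={0,7}:  v_{0} + v_{7} = v_{8}  ⇒ sig = (2; 1)
  P={1,3}:  v_{1} + v_{3} = v_{2}  ⇒ sig = (2; 1)
  P={1,8}:  v_{1} + v_{8} = v_{7}  ⇒ sig = (2; 1)
  P={2,8}:  v_{2} + v_{8} = v_{1}  ⇒ sig = (2; 1)
  P={3,7}:  v_{3} + v_{7} = v_{1}  ⇒ sig = (2; 1)
  P={6,7}:  v_{6} + v_{7} = v_{5}  ⇒ sig = (2; 1)
  P={1,6}:  v_{1} + v_{6} = v_{3} + v_{5}  ⇒ sig = (2; 1,1)
  P={4,6}:  v_{4} + v_{6} = v_{0} + v_{3}  ⇒ sig = (2; 1,1)
  P={6,8}:  v_{6} + v_{8} = v_{0} + v_{5}  ⇒ sig = (2; 1,1)
  P={2,6}:  v_{2} + v_{6} = 2·v_{3} + v_{5}  ⇒ sig = (2; 1,2)
  P={2,7}:  v_{2} + v_{7} = 2·v_{1}  ⇒ sig = (2; 2)
  P={0,3,5}:  v_{0} + v_{3} + v_{5} = v_{6}  ⇒ sig = (3; 1)

Hence PRS(X_Σ) =
    (2; —)
    (2; —)
    (2; —)
    (2; 1)
    (2; 1)
    (2; 1)
    (2; 1)
    (2; 1)
    (2; 1)
    (2; 1)
    (2; 1,1)
    (2; 1,1)
    (2; 1,1)
    (2; 1,2)
    (2; 2)
    (3; 1)


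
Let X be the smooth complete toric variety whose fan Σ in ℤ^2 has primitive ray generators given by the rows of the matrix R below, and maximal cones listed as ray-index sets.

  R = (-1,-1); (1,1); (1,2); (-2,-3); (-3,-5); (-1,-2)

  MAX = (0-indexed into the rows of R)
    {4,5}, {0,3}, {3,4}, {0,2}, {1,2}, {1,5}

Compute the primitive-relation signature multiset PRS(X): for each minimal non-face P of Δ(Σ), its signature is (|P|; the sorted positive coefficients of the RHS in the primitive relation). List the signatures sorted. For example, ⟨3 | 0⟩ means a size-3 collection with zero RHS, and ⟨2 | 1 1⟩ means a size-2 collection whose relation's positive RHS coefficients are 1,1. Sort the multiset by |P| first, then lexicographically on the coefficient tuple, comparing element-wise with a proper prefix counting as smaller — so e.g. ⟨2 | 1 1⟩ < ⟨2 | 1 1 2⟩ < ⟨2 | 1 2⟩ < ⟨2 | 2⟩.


Minimal non-faces — 9 found among 6 rays, 6 max cones:

  P = {0,1}:  v_{0} + v_{1} = 0  ⇒ sig = ⟨2 | 0⟩
  P = {2,5}:  v_{2} + v_{5} = 0  ⇒ sig = ⟨2 | 0⟩
  P = {0,5}:  v_{0} + v_{5} = v_{3}  ⇒ sig = ⟨2 | 1⟩
  P = {1,3}:  v_{1} + v_{3} = v_{5}  ⇒ sig = ⟨2 | 1⟩
  P = {2,3}:  v_{2} + v_{3} = v_{0}  ⇒ sig = ⟨2 | 1⟩
  P = {2,4}:  v_{2} + v_{4} = v_{3}  ⇒ sig = ⟨2 | 1⟩
  P = {3,5}:  v_{3} + v_{5} = v_{4}  ⇒ sig = ⟨2 | 1⟩
  P = {0,4}:  v_{0} + v_{4} = 2·v_{3}  ⇒ sig = ⟨2 | 2⟩
  P = {1,4}:  v_{1} + v_{4} = 2·v_{5}  ⇒ sig = ⟨2 | 2⟩

Sorted signature multiset PRS(X):
[⟨2 | 0⟩, ⟨2 | 0⟩, ⟨2 | 1⟩, ⟨2 | 1⟩, ⟨2 | 1⟩, ⟨2 | 1⟩, ⟨2 | 1⟩, ⟨2 | 2⟩, ⟨2 | 2⟩]


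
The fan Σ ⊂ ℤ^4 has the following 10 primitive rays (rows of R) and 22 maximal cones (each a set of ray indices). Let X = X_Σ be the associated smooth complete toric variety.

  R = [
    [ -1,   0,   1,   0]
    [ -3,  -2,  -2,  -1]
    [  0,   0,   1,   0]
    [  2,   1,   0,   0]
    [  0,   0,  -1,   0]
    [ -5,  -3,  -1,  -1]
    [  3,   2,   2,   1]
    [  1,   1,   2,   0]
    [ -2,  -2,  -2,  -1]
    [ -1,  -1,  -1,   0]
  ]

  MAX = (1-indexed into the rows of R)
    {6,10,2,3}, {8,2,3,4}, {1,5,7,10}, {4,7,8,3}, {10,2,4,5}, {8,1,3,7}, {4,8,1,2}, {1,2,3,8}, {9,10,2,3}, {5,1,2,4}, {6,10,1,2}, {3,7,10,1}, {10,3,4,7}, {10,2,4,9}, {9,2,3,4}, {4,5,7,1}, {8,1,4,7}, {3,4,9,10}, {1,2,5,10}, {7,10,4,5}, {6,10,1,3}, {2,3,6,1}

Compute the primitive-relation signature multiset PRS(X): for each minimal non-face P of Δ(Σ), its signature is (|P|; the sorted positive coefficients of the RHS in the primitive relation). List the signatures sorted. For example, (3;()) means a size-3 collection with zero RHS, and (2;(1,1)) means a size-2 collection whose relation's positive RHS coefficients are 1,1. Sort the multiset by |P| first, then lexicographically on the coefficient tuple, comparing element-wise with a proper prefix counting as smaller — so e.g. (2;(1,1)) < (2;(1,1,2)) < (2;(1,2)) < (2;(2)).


The 17 primitive collections of Σ (r=10, n=4):

  P = {2,7}:  v_{2} + v_{7} = 0 — sig = (2;())
  P = {3,5}:  v_{3} + v_{5} = 0 — sig = (2;())
  P = {8,10}:  v_{8} + v_{10} = v_{3} — sig = (2;(1))
  P = {1,9}:  v_{1} + v_{9} = v_{2} + v_{3} — sig = (2;(1,1))
  P = {4,6}:  v_{4} + v_{6} = v_{2} + v_{3} — sig = (2;(1,1))
  P = {5,8}:  v_{5} + v_{8} = v_{1} + v_{4} — sig = (2;(1,1))
  P = {5,6}:  v_{5} + v_{6} = v_{1} + v_{2} + v_{10} — sig = (2;(1,1,1))
  P = {5,9}:  v_{5} + v_{9} = v_{2} + v_{4} + v_{10} — sig = (2;(1,1,1))
  P = {6,7}:  v_{6} + v_{7} = v_{1} + v_{3} + v_{10} — sig = (2;(1,1,1))
  P = {7,9}:  v_{7} + v_{9} = v_{3} + v_{4} + v_{10} — sig = (2;(1,1,1))
  P = {6,8}:  v_{6} + v_{8} = v_{1} + v_{2} + 2·v_{3} — sig = (2;(1,1,2))
  P = {8,9}:  v_{8} + v_{9} = v_{2} + 2·v_{3} + v_{4} — sig = (2;(1,1,2))
  P = {6,9}:  v_{6} + v_{9} = 2·v_{2} + 2·v_{3} + v_{10} — sig = (2;(1,2,2))
  P = {1,4,10}:  v_{1} + v_{4} + v_{10} = 0 — sig = (3;())
  P = {1,3,4}:  v_{1} + v_{3} + v_{4} = v_{8} — sig = (3;(1))
  P = {1,2,3,10}:  v_{1} + v_{2} + v_{3} + v_{10} = v_{6} — sig = (4;(1))
  P = {2,3,4,10}:  v_{2} + v_{3} + v_{4} + v_{10} = v_{9} — sig = (4;(1))

Sorted signature multiset PRS(X):
    (2;())
    (2;())
    (2;(1))
    (2;(1,1))
    (2;(1,1))
    (2;(1,1))
    (2;(1,1,1))
    (2;(1,1,1))
    (2;(1,1,1))
    (2;(1,1,1))
    (2;(1,1,2))
    (2;(1,1,2))
    (2;(1,2,2))
    (3;())
    (3;(1))
    (4;(1))
    (4;(1))


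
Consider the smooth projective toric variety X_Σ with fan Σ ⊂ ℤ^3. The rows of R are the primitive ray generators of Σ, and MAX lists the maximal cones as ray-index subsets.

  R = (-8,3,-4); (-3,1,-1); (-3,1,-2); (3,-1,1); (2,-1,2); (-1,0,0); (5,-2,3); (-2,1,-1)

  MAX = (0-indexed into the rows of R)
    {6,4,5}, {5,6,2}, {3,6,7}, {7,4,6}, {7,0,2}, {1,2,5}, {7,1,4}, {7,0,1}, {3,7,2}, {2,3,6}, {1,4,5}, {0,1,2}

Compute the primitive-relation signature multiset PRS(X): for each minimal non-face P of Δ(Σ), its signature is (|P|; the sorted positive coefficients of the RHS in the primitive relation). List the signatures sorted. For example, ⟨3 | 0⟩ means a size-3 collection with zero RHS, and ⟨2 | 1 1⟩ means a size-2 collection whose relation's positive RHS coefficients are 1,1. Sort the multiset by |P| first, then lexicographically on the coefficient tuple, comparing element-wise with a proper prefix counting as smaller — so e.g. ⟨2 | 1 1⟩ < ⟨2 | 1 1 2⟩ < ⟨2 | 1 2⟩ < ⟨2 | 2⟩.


Σ has 12 primitive collections:

  P = {1,3}:  v_{1} + v_{3} = 0 — sig = ⟨2 | 0⟩
  P = {0,6}:  v_{0} + v_{6} = v_{1} — sig = ⟨2 | 1⟩
  P = {1,6}:  v_{1} + v_{6} = v_{4} — sig = ⟨2 | 1⟩
  P = {2,4}:  v_{2} + v_{4} = v_{5} — sig = ⟨2 | 1⟩
  P = {3,4}:  v_{3} + v_{4} = v_{6} — sig = ⟨2 | 1⟩
  P = {5,7}:  v_{5} + v_{7} = v_{1} — sig = ⟨2 | 1⟩
  P = {0,3}:  v_{0} + v_{3} = v_{2} + v_{7} — sig = ⟨2 | 1 1⟩
  P = {3,5}:  v_{3} + v_{5} = v_{2} + v_{6} — sig = ⟨2 | 1 1⟩
  P = {0,5}:  v_{0} + v_{5} = 2·v_{1} + v_{2} — sig = ⟨2 | 1 2⟩
  P = {0,4}:  v_{0} + v_{4} = 2·v_{1} — sig = ⟨2 | 2⟩
  P = {2,6,7}:  v_{2} + v_{6} + v_{7} = 0 — sig = ⟨3 | 0⟩
  P = {1,2,7}:  v_{1} + v_{2} + v_{7} = v_{0} — sig = ⟨3 | 1⟩

Signatures (|P|; sorted positive RHS coefficients), sorted:
    |P|=2: 10 collections, coeffs (), (1), (1), (1), (1), (1), (1,1), (1,1), (1,2), (2)
    |P|=3: 2 collections, coeffs (), (1)


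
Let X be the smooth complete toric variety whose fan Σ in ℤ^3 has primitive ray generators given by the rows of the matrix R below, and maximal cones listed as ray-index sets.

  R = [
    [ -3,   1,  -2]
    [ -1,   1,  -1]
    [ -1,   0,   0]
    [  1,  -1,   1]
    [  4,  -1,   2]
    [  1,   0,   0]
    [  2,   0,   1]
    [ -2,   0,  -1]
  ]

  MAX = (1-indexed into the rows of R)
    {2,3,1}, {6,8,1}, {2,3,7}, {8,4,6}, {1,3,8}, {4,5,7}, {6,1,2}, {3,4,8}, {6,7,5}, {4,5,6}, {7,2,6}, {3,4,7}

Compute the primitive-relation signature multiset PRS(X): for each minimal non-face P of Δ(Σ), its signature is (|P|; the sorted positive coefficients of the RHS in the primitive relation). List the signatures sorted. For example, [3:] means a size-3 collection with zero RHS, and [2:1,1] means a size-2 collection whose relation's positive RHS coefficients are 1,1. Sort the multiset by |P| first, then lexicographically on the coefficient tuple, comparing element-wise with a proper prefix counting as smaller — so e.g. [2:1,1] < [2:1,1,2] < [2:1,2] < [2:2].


11 minimal non-faces of Δ(Σ) (on 8 rays):

  {2,4}:  v_{2} + v_{4} = 0  →  sig = [2:]
  {3,6}:  v_{3} + v_{6} = 0  →  sig = [2:]
  {7,8}:  v_{7} + v_{8} = 0  →  sig = [2:]
  {1,4}:  v_{1} + v_{4} = v_{8}  →  sig = [2:1]
  {1,5}:  v_{1} + v_{5} = v_{6}  →  sig = [2:1]
  {1,7}:  v_{1} + v_{7} = v_{2}  →  sig = [2:1]
  {2,8}:  v_{2} + v_{8} = v_{1}  →  sig = [2:1]
  {2,5}:  v_{2} + v_{5} = v_{6} + v_{7}  →  sig = [2:1,1]
  {3,5}:  v_{3} + v_{5} = v_{4} + v_{7}  →  sig = [2:1,1]
  {5,8}:  v_{5} + v_{8} = v_{4} + v_{6}  →  sig = [2:1,1]
  {4,6,7}:  v_{4} + v_{6} + v_{7} = v_{5}  →  sig = [3:1]

Hence PRS(X_Σ) =
    |P|=2: 10 collections, coeffs (), (), (), (1), (1), (1), (1), (1,1), (1,1), (1,1)
    |P|=3: 1 collection, coeffs (1)


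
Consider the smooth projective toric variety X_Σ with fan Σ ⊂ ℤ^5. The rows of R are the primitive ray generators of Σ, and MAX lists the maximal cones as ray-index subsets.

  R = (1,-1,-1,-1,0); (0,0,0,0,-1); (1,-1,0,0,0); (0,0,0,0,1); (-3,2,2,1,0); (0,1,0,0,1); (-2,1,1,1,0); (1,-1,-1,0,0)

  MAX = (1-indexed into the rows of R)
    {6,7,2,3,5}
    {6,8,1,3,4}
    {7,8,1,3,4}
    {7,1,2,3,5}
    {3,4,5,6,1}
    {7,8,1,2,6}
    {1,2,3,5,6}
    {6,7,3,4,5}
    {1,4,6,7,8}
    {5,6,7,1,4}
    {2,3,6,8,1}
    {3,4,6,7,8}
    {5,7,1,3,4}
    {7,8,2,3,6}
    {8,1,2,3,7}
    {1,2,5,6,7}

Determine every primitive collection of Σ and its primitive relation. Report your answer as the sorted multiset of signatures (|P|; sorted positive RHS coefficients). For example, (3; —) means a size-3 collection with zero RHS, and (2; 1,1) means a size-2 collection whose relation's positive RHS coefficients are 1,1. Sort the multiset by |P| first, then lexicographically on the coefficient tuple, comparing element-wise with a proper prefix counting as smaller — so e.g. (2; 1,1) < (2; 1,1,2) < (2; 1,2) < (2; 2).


Σ has 3 primitive collections:

  {2,4}:  v_{2} + v_{4} = 0 — sig = (2; —)
  {5,8}:  v_{5} + v_{8} = v_{7} — sig = (2; 1)
  {1,3,6,7}:  v_{1} + v_{3} + v_{6} + v_{7} = v_{4} — sig = (4; 1)

Hence PRS(X_Σ) =
    |P|=2: 2 collections, coeffs (), (1)
    |P|=4: 1 collection, coeffs (1)


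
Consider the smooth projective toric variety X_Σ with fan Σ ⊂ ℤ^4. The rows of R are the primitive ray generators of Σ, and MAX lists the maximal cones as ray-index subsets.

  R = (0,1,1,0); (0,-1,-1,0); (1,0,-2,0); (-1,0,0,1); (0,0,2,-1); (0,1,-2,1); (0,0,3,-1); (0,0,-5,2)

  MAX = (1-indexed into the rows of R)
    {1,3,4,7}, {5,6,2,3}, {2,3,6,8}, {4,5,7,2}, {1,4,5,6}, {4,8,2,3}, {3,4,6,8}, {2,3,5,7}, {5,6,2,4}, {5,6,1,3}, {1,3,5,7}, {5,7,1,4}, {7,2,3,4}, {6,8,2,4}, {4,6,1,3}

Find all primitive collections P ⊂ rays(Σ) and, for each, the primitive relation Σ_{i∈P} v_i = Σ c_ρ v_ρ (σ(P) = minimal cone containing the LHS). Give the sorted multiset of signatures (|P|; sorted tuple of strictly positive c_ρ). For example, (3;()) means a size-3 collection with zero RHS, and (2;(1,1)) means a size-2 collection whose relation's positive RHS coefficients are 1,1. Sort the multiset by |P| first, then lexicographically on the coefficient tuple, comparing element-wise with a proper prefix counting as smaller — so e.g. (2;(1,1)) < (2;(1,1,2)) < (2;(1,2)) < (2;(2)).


7 collections generate NE(X_Σ); each relation:

  P={1,2}:  v_{1} + v_{2} = 0  ⟹  sig = (2;())
  P={6,7}:  v_{6} + v_{7} = v_{1}  ⟹  sig = (2;(1))
  P={5,8}:  v_{5} + v_{8} = v_{2} + v_{6}  ⟹  sig = (2;(1,1))
  P={7,8}:  v_{7} + v_{8} = v_{3} + v_{4}  ⟹  sig = (2;(1,1))
  P={1,8}:  v_{1} + v_{8} = v_{3} + v_{4} + v_{6}  ⟹  sig = (2;(1,1,1))
  P={3,4,5}:  v_{3} + v_{4} + v_{5} = 0  ⟹  sig = (3;())
  P={2,3,4,6}:  v_{2} + v_{3} + v_{4} + v_{6} = v_{8}  ⟹  sig = (4;(1))

Sorted signature multiset PRS(X):
{ (2;()),  (2;(1)),  (2;(1,1)) ×2,  (2;(1,1,1)),  (3;()),  (4;(1)) }
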